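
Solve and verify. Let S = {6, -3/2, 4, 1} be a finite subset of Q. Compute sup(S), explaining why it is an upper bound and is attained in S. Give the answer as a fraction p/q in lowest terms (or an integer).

S is finite, so sup(S) = max(S).
Sorted decreasing:
6, 4, 1, -3/2
The extremum is 6.
For every x in S, x <= 6. And 6 is in S, so it is attained.
Therefore sup(S) = 6.

6


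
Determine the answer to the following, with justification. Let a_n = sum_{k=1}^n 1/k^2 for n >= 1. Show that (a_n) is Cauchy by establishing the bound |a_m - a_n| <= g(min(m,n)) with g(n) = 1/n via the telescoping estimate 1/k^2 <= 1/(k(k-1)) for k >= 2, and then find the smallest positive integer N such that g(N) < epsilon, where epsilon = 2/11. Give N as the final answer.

For m > n >= 1: |a_m - a_n| = sum_{k=n+1}^m 1/k^2.
Use 1/k^2 <= 1/(k(k-1)) = 1/(k-1) - 1/k for k >= 2:
sum_{k=n+1}^m 1/k^2 <= sum_{k=n+1}^m (1/(k-1) - 1/k) = 1/n - 1/m <= 1/n.
By symmetry the same bound holds with n,m swapped, so |a_m - a_n| <= 1/min(m,n) = g(min(m,n)). Since g(n) -> 0, (a_n) is Cauchy.
Now solve g(N) < 2/11: 1/N < 2/11 <=> N > 1/(2/11) = 11/2.
The smallest integer strictly greater than 11/2 is N = 6.
Check: g(6) = 1/6 < 2/11; g(5) = 1/5 >= 2/11. So N = 6.

6


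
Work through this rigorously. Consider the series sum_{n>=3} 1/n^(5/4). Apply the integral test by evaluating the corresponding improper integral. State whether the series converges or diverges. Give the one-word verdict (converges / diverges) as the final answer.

Let f(x) = x^(-5/4). Then f is positive, continuous, and decreasing on [3, infinity), so the integral test applies.
Compute the improper integral int_{3}^infinity f(x) dx:
  antiderivative F(x) = -4/x^(1/4).
  As x -> infinity, F(x) -> 0 (since p = 5/4 > 1).
  So int = F(infinity) - F(3) = 0 - (-4*3^(3/4)/3) = 4*3^(3/4)/3.
  Finite, so by the integral test, the series converges.

converges


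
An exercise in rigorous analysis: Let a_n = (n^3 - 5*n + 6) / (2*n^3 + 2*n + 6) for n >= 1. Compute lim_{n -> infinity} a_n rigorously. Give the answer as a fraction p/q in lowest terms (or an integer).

Divide numerator and denominator by n^3, the highest power:
numerator / n^3 = 1 - 5/n^2 + 6/n^3
denominator / n^3 = 2 + 2/n^2 + 6/n^3
As n -> infinity, all terms of the form c/n^k (k >= 1) tend to 0.
So numerator / n^3 -> 1 and denominator / n^3 -> 2.
Therefore lim a_n = 1/2.

1/2


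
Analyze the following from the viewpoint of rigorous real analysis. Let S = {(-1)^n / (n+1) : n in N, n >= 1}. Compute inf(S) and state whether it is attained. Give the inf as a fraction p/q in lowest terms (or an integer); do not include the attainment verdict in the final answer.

Analysis:
- Values: -1/2, 1/3, -1/4, 1/5, -1/6, ...
- Positive terms (even n): 1/(2+1), 1/(4+1), ... decreasing -> max = 1/3 (n=2).
- Negative terms (odd n): -1/(1+1), -1/(3+1), ... increasing -> min = -1/2 (n=1).
- So sup = 1/3 (attained at n=2); inf = -1/2 (attained at n=1).
Conclusion: inf(S) = -1/2, attained in S.

-1/2


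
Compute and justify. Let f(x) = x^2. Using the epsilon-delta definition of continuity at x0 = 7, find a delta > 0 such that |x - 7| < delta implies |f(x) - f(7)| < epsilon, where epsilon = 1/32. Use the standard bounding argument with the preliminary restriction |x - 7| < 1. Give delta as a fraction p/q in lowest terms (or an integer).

Factor: |x^2 - (7)^2| = |x - 7| * |x + 7|.
Impose |x - 7| < 1 first. Then |x + 7| = |(x - 7) + 2*(7)| <= |x - 7| + 2*|7| < 1 + 14 = 15.
So |x^2 - (7)^2| < delta * 15.
We need delta * 15 <= 1/32, i.e. delta <= 1/32/15 = 1/480.
Since 1/480 < 1, this is tighter than 1; take delta = 1/480.
So delta = 1/480 works.

1/480


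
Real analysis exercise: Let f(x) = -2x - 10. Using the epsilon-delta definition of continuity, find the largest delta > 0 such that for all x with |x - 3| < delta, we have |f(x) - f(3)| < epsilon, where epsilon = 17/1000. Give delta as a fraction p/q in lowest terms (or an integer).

We compute f(3) = -2*(3) - 10 = -16.
|f(x) - f(3)| = |-2x - 10 - (-16)| = |-2(x - 3)| = 2|x - 3|.
We need 2|x - 3| < 17/1000, i.e. |x - 3| < 17/1000 / 2 = 17/2000.
So any delta <= 17/2000 works. Conversely, if delta > 17/2000, then x = 3 + 17/2000 satisfies |x - 3| = 17/2000 < delta but |f(x) - f(3)| = 2 * 17/2000 = 17/1000, which is not < 17/1000; so no larger delta works.
Hence the largest such delta is 17/2000.

17/2000


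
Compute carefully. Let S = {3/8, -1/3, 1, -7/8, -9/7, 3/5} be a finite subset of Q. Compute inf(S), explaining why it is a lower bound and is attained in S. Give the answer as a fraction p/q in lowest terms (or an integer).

S is finite, so inf(S) = min(S).
Sorted increasing:
-9/7, -7/8, -1/3, 3/8, 3/5, 1
The extremum is -9/7.
For every x in S, x >= -9/7. And -9/7 is in S, so it is attained.
Therefore inf(S) = -9/7.

-9/7


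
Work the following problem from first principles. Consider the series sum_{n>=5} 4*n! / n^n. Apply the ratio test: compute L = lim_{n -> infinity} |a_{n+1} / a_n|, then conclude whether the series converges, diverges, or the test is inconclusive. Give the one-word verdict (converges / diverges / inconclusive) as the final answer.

Let a_n denote the general term. Form the ratio a_{n+1}/a_n and simplify:
a_{n+1}/a_n = (n/(n + 1))^n
Take the limit as n -> infinity: L = exp(-1).
Since L = exp(-1) < 1, the ratio test implies the series converges.

converges


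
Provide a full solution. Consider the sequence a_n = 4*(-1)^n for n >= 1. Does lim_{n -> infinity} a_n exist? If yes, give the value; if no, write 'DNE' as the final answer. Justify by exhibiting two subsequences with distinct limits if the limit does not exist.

Examine the behaviour of a_n along subsequences.
Even-n subsequence a_{2k} = 4 -> 4. Odd-n subsequence a_{2k+1} = -4 -> -4.
Since these two subsequential limits are 4 and -4, distinct, the full sequence cannot converge (a convergent sequence has all subsequences tending to the same limit). So lim a_n does not exist.

DNE


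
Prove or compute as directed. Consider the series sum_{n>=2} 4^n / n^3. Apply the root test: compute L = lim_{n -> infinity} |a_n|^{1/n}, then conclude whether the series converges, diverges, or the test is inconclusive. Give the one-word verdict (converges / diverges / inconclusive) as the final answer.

Let a_n denote the general term. Form |a_n|^(1/n) and simplify:
|a_n|^(1/n) = 4/n^(3/n)
Take the limit as n -> infinity: L = 4.
Since L = 4 > 1, the root test implies divergence.

diverges


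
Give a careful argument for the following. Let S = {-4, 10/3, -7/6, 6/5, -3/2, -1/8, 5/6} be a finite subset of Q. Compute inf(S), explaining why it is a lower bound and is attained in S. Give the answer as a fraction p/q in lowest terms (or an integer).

S is finite, so inf(S) = min(S).
Sorted increasing:
-4, -3/2, -7/6, -1/8, 5/6, 6/5, 10/3
The extremum is -4.
For every x in S, x >= -4. And -4 is in S, so it is attained.
Therefore inf(S) = -4.

-4


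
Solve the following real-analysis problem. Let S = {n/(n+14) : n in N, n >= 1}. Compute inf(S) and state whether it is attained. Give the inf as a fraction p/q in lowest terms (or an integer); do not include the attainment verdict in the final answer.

Analysis:
- Values: 1/15, 1/8, 3/17, 2/9, ... strictly increasing.
- Minimum is 1/15 (n=1); inf = 1/15 (attained).
- n/(n+14) = 1 - 14/(n+14) -> 1 from below as n -> infinity, and never equals 1.
- So sup = 1 (not attained).
Conclusion: inf(S) = 1/15, attained in S.

1/15


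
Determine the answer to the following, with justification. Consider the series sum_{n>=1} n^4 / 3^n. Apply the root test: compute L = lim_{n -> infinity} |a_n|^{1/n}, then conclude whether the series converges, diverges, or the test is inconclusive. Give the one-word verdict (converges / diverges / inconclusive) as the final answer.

Let a_n denote the general term. Form |a_n|^(1/n) and simplify:
|a_n|^(1/n) = n^(4/n)/3
Take the limit as n -> infinity: L = 1/3.
Since L = 1/3 < 1, the root test implies convergence.

converges


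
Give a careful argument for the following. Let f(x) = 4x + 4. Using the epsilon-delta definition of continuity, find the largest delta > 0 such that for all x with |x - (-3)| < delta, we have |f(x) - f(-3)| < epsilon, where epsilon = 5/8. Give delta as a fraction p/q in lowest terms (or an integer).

We compute f(-3) = 4*(-3) + 4 = -8.
|f(x) - f(-3)| = |4x + 4 - (-8)| = |4(x - (-3))| = 4|x - (-3)|.
We need 4|x - (-3)| < 5/8, i.e. |x - (-3)| < 5/8 / 4 = 5/32.
So any delta <= 5/32 works. Conversely, if delta > 5/32, then x = -3 + 5/32 satisfies |x - (-3)| = 5/32 < delta but |f(x) - f(-3)| = 4 * 5/32 = 5/8, which is not < 5/8; so no larger delta works.
Hence the largest such delta is 5/32.

5/32


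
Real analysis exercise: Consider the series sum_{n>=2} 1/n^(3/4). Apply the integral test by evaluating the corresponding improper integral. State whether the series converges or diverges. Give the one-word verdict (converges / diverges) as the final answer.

Let f(x) = x^(-3/4). Then f is positive, continuous, and decreasing on [2, infinity), so the integral test applies.
Compute the improper integral int_{2}^infinity f(x) dx:
  antiderivative F(x) = 4*x^(1/4).
  As x -> infinity, F(x) -> infinity (since p = 3/4 < 1).
  So the integral diverges. By the integral test, the series diverges.

diverges


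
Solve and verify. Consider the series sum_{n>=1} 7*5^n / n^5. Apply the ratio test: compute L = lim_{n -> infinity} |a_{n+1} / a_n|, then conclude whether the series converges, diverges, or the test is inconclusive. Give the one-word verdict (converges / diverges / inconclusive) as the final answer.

Let a_n denote the general term. Form the ratio a_{n+1}/a_n and simplify:
a_{n+1}/a_n = 5*n^5/(n + 1)^5
Take the limit as n -> infinity: L = 5.
Since L = 5 > 1 (or L = infinity), the ratio test implies the series diverges.

diverges


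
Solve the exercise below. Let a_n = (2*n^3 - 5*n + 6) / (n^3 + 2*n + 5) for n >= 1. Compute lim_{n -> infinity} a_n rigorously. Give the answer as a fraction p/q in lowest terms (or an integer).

Divide numerator and denominator by n^3, the highest power:
numerator / n^3 = 2 - 5/n^2 + 6/n^3
denominator / n^3 = 1 + 2/n^2 + 5/n^3
As n -> infinity, all terms of the form c/n^k (k >= 1) tend to 0.
So numerator / n^3 -> 2 and denominator / n^3 -> 1.
Therefore lim a_n = 2.

2


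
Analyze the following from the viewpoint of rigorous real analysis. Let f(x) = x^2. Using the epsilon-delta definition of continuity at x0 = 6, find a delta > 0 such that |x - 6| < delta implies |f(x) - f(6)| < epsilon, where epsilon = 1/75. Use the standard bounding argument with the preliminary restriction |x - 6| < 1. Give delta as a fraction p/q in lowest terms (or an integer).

Factor: |x^2 - (6)^2| = |x - 6| * |x + 6|.
Impose |x - 6| < 1 first. Then |x + 6| = |(x - 6) + 2*(6)| <= |x - 6| + 2*|6| < 1 + 12 = 13.
So |x^2 - (6)^2| < delta * 13.
We need delta * 13 <= 1/75, i.e. delta <= 1/75/13 = 1/975.
Since 1/975 < 1, this is tighter than 1; take delta = 1/975.
So delta = 1/975 works.

1/975


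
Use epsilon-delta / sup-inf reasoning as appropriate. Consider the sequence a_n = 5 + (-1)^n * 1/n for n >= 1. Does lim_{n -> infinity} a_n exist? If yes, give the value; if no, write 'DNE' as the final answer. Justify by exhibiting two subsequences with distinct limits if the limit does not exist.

Examine the behaviour of a_n along subsequences.
Even-n subsequence a_{2k} = 5 + 1/(2k) -> 5. Odd-n subsequence a_{2k+1} = 5 - 1/(2k+1) -> 5. Both tend to 5, which suggests the limit is 5; verify directly.
|a_n - 5| = |(-1)^n * 1/n| = 1/n for every n >= 1.
Given epsilon > 0, choose a positive integer N > 1/epsilon. Then for all n >= N, |a_n - 5| = 1/n <= 1/N < epsilon.
So by the definition of the limit, lim a_n exists and equals 5.

5


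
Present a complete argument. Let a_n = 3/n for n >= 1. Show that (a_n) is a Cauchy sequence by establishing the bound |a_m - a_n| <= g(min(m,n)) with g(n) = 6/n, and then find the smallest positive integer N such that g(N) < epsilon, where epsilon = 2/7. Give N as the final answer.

For any m, n >= 1, by the triangle inequality:
|a_m - a_n| = |3/m - 3/n| <= 3*1/m + 3*1/n <= 6/min(m,n).
So g(n) = 6/n bounds the Cauchy difference. Since g(n) -> 0, (a_n) is Cauchy.
Now solve g(N) < 2/7: 6/N < 2/7 <=> N > 6 / (2/7) = 21.
The smallest integer strictly greater than 21 is N = 22.
Check: g(22) = 6/22 = 3/11 < 2/7; g(21) = 2/7 >= 2/7. So N = 22.

22


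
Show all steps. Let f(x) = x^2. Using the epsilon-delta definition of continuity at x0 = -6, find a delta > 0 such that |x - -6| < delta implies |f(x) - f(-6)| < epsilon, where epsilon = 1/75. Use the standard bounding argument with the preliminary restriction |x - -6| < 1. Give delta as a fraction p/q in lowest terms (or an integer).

Factor: |x^2 - (-6)^2| = |x - -6| * |x + -6|.
Impose |x - -6| < 1 first. Then |x + -6| = |(x - -6) + 2*(-6)| <= |x - -6| + 2*|-6| < 1 + 12 = 13.
So |x^2 - (-6)^2| < delta * 13.
We need delta * 13 <= 1/75, i.e. delta <= 1/75/13 = 1/975.
Since 1/975 < 1, this is tighter than 1; take delta = 1/975.
So delta = 1/975 works.

1/975


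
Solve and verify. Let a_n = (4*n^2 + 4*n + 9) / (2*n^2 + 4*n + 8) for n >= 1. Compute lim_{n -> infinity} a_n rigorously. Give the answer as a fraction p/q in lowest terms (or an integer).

Divide numerator and denominator by n^2, the highest power:
numerator / n^2 = 4 + 4/n + 9/n^2
denominator / n^2 = 2 + 4/n + 8/n^2
As n -> infinity, all terms of the form c/n^k (k >= 1) tend to 0.
So numerator / n^2 -> 4 and denominator / n^2 -> 2.
Therefore lim a_n = 2.

2


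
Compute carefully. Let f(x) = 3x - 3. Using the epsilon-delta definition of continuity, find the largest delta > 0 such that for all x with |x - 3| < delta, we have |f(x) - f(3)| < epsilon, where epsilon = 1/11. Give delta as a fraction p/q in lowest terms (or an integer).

We compute f(3) = 3*(3) - 3 = 6.
|f(x) - f(3)| = |3x - 3 - (6)| = |3(x - 3)| = 3|x - 3|.
We need 3|x - 3| < 1/11, i.e. |x - 3| < 1/11 / 3 = 1/33.
So any delta <= 1/33 works. Conversely, if delta > 1/33, then x = 3 + 1/33 satisfies |x - 3| = 1/33 < delta but |f(x) - f(3)| = 3 * 1/33 = 1/11, which is not < 1/11; so no larger delta works.
Hence the largest such delta is 1/33.

1/33


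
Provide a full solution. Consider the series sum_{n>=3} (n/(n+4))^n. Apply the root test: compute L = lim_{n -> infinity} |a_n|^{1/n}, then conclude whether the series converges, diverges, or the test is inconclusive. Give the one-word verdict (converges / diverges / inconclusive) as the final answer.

Let a_n denote the general term. Form |a_n|^(1/n) and simplify:
|a_n|^(1/n) = n/(n + 4)
Take the limit as n -> infinity: L = 1.
Since L = 1, the root test is inconclusive. (In fact a_n = (n/(n+4))^n -> e^(-4) != 0, so the nth-term test shows divergence; but the root test itself gives no conclusion.)

inconclusive


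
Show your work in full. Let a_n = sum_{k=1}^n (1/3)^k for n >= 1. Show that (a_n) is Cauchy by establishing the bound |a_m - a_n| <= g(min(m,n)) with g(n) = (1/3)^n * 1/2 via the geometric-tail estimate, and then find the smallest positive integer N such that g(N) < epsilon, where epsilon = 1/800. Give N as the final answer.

For m > n >= 1: |a_m - a_n| = sum_{k=n+1}^m (1/3)^k < sum_{k=n+1}^infinity (1/3)^k = (1/3)^(n+1) / (1 - 1/3) = (1/3)^n * (1/3) * (3/2) = (1/3)^n * 1/2.
So g(n) = (1/3)^n / 2. Since g(n) -> 0, (a_n) is Cauchy.
Now solve g(N) < 1/800: (1/3)^N / 2 < 1/800 <=> 3^N > 1 / (2 * 1/800) = 400.
Check powers of 3: 3^5 = 243 <= 400, 3^6 = 729 > 400.
So the smallest such N is 6. Check: g(6) = 1/(2 * 729) = 1/1458 < 1/800.

6


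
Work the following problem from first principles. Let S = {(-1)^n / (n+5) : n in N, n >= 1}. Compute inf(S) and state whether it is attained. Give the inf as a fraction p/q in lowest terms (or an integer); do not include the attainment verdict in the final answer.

Analysis:
- Values: -1/6, 1/7, -1/8, 1/9, -1/10, ...
- Positive terms (even n): 1/(2+5), 1/(4+5), ... decreasing -> max = 1/7 (n=2).
- Negative terms (odd n): -1/(1+5), -1/(3+5), ... increasing -> min = -1/6 (n=1).
- So sup = 1/7 (attained at n=2); inf = -1/6 (attained at n=1).
Conclusion: inf(S) = -1/6, attained in S.

-1/6


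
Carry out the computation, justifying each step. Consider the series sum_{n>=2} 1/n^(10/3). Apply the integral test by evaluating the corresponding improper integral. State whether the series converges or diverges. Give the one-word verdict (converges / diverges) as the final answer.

Let f(x) = x^(-10/3). Then f is positive, continuous, and decreasing on [2, infinity), so the integral test applies.
Compute the improper integral int_{2}^infinity f(x) dx:
  antiderivative F(x) = -3/(7*x^(7/3)).
  As x -> infinity, F(x) -> 0 (since p = 10/3 > 1).
  So int = F(infinity) - F(2) = 0 - (-3*2^(2/3)/56) = 3*2^(2/3)/56.
  Finite, so by the integral test, the series converges.

converges


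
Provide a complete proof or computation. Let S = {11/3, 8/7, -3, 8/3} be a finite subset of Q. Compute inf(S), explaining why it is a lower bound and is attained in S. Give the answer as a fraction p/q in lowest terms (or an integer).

S is finite, so inf(S) = min(S).
Sorted increasing:
-3, 8/7, 8/3, 11/3
The extremum is -3.
For every x in S, x >= -3. And -3 is in S, so it is attained.
Therefore inf(S) = -3.

-3


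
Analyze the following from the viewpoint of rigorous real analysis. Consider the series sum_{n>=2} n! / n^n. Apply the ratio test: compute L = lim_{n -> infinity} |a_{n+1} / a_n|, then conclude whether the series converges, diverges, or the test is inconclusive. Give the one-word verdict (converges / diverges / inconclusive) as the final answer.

Let a_n denote the general term. Form the ratio a_{n+1}/a_n and simplify:
a_{n+1}/a_n = (n/(n + 1))^n
Take the limit as n -> infinity: L = exp(-1).
Since L = exp(-1) < 1, the ratio test implies the series converges.

converges


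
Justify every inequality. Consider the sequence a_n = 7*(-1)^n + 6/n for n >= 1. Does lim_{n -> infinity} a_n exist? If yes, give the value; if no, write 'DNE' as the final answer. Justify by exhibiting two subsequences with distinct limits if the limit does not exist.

Examine the behaviour of a_n along subsequences.
a_{2k} = 7 + 6/(2k) -> 7. a_{2k+1} = -7 + 6/(2k+1) -> -7.
Since these two subsequential limits are 7 and -7, distinct, the full sequence cannot converge (a convergent sequence has all subsequences tending to the same limit). So lim a_n does not exist.

DNE


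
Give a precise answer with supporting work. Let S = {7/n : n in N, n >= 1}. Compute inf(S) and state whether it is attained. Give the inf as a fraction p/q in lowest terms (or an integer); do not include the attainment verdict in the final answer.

Analysis:
- Values: 7, 7/2, 7/3, 7/4, ... strictly decreasing.
- The maximum is 7 (n=1); sup = 7 (attained).
- The set is bounded below by 0; 7/n -> 0 so 0 is the greatest lower bound.
- 0 is not in the set, so inf = 0 is not attained.
Conclusion: inf(S) = 0, not attained in S.

0


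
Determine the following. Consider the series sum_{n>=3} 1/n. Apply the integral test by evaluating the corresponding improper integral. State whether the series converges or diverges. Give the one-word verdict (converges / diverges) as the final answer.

Let f(x) = 1/x. Then f is positive, continuous, and decreasing on [3, infinity), so the integral test applies.
Compute the improper integral int_{3}^infinity f(x) dx:
  antiderivative F(x) = log(x).
  As x -> infinity, log(x) -> infinity.
  So int = infinity - log(3) = infinity. By the integral test, the series diverges.

diverges


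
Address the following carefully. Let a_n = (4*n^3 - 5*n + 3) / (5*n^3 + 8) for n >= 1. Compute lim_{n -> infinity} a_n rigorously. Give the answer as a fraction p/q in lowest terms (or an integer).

Divide numerator and denominator by n^3, the highest power:
numerator / n^3 = 4 - 5/n^2 + 3/n^3
denominator / n^3 = 5 + 8/n^3
As n -> infinity, all terms of the form c/n^k (k >= 1) tend to 0.
So numerator / n^3 -> 4 and denominator / n^3 -> 5.
Therefore lim a_n = 4/5.

4/5


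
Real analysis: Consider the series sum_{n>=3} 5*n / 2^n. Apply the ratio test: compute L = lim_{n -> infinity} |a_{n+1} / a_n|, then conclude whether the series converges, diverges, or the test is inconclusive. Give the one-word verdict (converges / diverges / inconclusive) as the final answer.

Let a_n denote the general term. Form the ratio a_{n+1}/a_n and simplify:
a_{n+1}/a_n = (n + 1)/(2*n)
Take the limit as n -> infinity: L = 1/2.
Since L = 1/2 < 1, the ratio test implies the series converges.

converges


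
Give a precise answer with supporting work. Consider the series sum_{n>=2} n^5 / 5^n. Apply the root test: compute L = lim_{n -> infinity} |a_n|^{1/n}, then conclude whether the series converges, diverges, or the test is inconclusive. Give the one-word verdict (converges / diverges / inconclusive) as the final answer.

Let a_n denote the general term. Form |a_n|^(1/n) and simplify:
|a_n|^(1/n) = n^(5/n)/5
Take the limit as n -> infinity: L = 1/5.
Since L = 1/5 < 1, the root test implies convergence.

converges


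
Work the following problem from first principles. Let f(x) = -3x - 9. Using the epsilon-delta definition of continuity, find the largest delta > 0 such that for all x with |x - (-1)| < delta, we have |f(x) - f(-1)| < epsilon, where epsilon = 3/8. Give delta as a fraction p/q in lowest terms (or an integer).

We compute f(-1) = -3*(-1) - 9 = -6.
|f(x) - f(-1)| = |-3x - 9 - (-6)| = |-3(x - (-1))| = 3|x - (-1)|.
We need 3|x - (-1)| < 3/8, i.e. |x - (-1)| < 3/8 / 3 = 1/8.
So any delta <= 1/8 works. Conversely, if delta > 1/8, then x = -1 + 1/8 satisfies |x - (-1)| = 1/8 < delta but |f(x) - f(-1)| = 3 * 1/8 = 3/8, which is not < 3/8; so no larger delta works.
Hence the largest such delta is 1/8.

1/8


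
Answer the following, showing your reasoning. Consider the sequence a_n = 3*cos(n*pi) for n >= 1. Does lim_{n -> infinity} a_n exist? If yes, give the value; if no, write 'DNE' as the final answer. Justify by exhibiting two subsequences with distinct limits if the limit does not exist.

Examine the behaviour of a_n along subsequences.
cos(n*pi) = (-1)^n, so a_n = 3*(-1)^n. a_{2k} = 3 -> 3. a_{2k+1} = -3 -> -3.
Since these two subsequential limits are 3 and -3, distinct, the full sequence cannot converge (a convergent sequence has all subsequences tending to the same limit). So lim a_n does not exist.

DNE


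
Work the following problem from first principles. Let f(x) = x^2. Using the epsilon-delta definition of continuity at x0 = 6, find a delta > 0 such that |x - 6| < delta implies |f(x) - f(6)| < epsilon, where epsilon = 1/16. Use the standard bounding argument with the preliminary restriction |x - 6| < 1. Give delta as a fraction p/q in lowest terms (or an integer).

Factor: |x^2 - (6)^2| = |x - 6| * |x + 6|.
Impose |x - 6| < 1 first. Then |x + 6| = |(x - 6) + 2*(6)| <= |x - 6| + 2*|6| < 1 + 12 = 13.
So |x^2 - (6)^2| < delta * 13.
We need delta * 13 <= 1/16, i.e. delta <= 1/16/13 = 1/208.
Since 1/208 < 1, this is tighter than 1; take delta = 1/208.
So delta = 1/208 works.

1/208


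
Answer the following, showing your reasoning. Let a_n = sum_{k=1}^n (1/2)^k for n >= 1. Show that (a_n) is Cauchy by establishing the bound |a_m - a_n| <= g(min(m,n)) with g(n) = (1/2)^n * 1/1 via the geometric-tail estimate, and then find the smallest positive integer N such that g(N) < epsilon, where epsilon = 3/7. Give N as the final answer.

For m > n >= 1: |a_m - a_n| = sum_{k=n+1}^m (1/2)^k < sum_{k=n+1}^infinity (1/2)^k = (1/2)^(n+1) / (1 - 1/2) = (1/2)^n * (1/2) * (2/1) = (1/2)^n * 1/1.
So g(n) = (1/2)^n / 1. Since g(n) -> 0, (a_n) is Cauchy.
Now solve g(N) < 3/7: (1/2)^N / 1 < 3/7 <=> 2^N > 1 / (1 * 3/7) = 7/3.
Check powers of 2: 2^1 = 2 <= 7/3, 2^2 = 4 > 7/3.
So the smallest such N is 2. Check: g(2) = 1/(1 * 4) = 1/4 < 3/7.

2


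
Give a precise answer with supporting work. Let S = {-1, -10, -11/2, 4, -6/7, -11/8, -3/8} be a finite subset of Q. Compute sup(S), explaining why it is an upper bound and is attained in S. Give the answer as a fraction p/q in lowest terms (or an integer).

S is finite, so sup(S) = max(S).
Sorted decreasing:
4, -3/8, -6/7, -1, -11/8, -11/2, -10
The extremum is 4.
For every x in S, x <= 4. And 4 is in S, so it is attained.
Therefore sup(S) = 4.

4


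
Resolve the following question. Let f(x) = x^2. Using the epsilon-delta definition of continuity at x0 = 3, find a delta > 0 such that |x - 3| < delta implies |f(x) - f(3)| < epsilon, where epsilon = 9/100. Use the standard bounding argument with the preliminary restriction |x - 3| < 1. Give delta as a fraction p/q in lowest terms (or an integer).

Factor: |x^2 - (3)^2| = |x - 3| * |x + 3|.
Impose |x - 3| < 1 first. Then |x + 3| = |(x - 3) + 2*(3)| <= |x - 3| + 2*|3| < 1 + 6 = 7.
So |x^2 - (3)^2| < delta * 7.
We need delta * 7 <= 9/100, i.e. delta <= 9/100/7 = 9/700.
Since 9/700 < 1, this is tighter than 1; take delta = 9/700.
So delta = 9/700 works.

9/700


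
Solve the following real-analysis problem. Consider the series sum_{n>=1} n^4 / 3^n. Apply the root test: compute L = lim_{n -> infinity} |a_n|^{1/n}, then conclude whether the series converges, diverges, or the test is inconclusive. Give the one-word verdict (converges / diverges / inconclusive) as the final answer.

Let a_n denote the general term. Form |a_n|^(1/n) and simplify:
|a_n|^(1/n) = n^(4/n)/3
Take the limit as n -> infinity: L = 1/3.
Since L = 1/3 < 1, the root test implies convergence.

converges


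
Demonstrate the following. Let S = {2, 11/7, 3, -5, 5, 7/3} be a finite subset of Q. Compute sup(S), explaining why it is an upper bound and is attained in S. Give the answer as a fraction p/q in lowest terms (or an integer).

S is finite, so sup(S) = max(S).
Sorted decreasing:
5, 3, 7/3, 2, 11/7, -5
The extremum is 5.
For every x in S, x <= 5. And 5 is in S, so it is attained.
Therefore sup(S) = 5.

5


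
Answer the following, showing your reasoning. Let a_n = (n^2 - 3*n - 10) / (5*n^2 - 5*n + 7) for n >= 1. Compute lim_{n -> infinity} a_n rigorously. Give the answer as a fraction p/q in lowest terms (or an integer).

Divide numerator and denominator by n^2, the highest power:
numerator / n^2 = 1 - 3/n - 10/n^2
denominator / n^2 = 5 - 5/n + 7/n^2
As n -> infinity, all terms of the form c/n^k (k >= 1) tend to 0.
So numerator / n^2 -> 1 and denominator / n^2 -> 5.
Therefore lim a_n = 1/5.

1/5


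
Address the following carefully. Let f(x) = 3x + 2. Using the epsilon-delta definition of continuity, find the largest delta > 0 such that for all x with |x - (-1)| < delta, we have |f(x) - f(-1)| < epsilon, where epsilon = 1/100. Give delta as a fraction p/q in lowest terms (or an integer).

We compute f(-1) = 3*(-1) + 2 = -1.
|f(x) - f(-1)| = |3x + 2 - (-1)| = |3(x - (-1))| = 3|x - (-1)|.
We need 3|x - (-1)| < 1/100, i.e. |x - (-1)| < 1/100 / 3 = 1/300.
So any delta <= 1/300 works. Conversely, if delta > 1/300, then x = -1 + 1/300 satisfies |x - (-1)| = 1/300 < delta but |f(x) - f(-1)| = 3 * 1/300 = 1/100, which is not < 1/100; so no larger delta works.
Hence the largest such delta is 1/300.

1/300


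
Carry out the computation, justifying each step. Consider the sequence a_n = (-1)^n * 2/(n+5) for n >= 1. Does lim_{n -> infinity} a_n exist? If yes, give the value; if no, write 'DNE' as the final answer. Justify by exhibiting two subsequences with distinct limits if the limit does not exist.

Examine the behaviour of a_n along subsequences.
Even-n subsequence a_{2k} = 2/(2k+5) -> 0. Odd-n subsequence a_{2k+1} = -2/(2k+6) -> 0. Both tend to 0, which suggests the limit is 0; verify directly.
|a_n - 0| = 2/(n+5) < 2/n for every n >= 1.
Given epsilon > 0, choose a positive integer N > 2/epsilon. Then for all n >= N, |a_n| < 2/n <= 2/N < epsilon.
So by the definition of the limit, lim a_n exists and equals 0.

0


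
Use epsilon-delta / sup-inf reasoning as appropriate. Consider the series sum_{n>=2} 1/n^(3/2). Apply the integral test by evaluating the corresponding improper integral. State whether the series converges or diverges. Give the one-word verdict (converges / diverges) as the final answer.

Let f(x) = x^(-3/2). Then f is positive, continuous, and decreasing on [2, infinity), so the integral test applies.
Compute the improper integral int_{2}^infinity f(x) dx:
  antiderivative F(x) = -2/sqrt(x).
  As x -> infinity, F(x) -> 0 (since p = 3/2 > 1).
  So int = F(infinity) - F(2) = 0 - (-sqrt(2)) = sqrt(2).
  Finite, so by the integral test, the series converges.

converges


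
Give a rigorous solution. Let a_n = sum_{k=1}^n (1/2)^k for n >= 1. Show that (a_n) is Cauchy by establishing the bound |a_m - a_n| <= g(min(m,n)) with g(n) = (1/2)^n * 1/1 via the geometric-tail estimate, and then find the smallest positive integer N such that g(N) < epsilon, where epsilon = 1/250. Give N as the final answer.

For m > n >= 1: |a_m - a_n| = sum_{k=n+1}^m (1/2)^k < sum_{k=n+1}^infinity (1/2)^k = (1/2)^(n+1) / (1 - 1/2) = (1/2)^n * (1/2) * (2/1) = (1/2)^n * 1/1.
So g(n) = (1/2)^n / 1. Since g(n) -> 0, (a_n) is Cauchy.
Now solve g(N) < 1/250: (1/2)^N / 1 < 1/250 <=> 2^N > 1 / (1 * 1/250) = 250.
Check powers of 2: 2^7 = 128 <= 250, 2^8 = 256 > 250.
So the smallest such N is 8. Check: g(8) = 1/(1 * 256) = 1/256 < 1/250.

8


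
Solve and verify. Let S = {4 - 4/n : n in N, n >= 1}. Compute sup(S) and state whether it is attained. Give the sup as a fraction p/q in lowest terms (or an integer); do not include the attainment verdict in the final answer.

Analysis:
- Values: 0, 2, 8/3, 3, ... strictly increasing.
- Minimum is 0 (n=1); inf = 0 (attained).
- 4 - 4/n -> 4 from below; sup = 4, not attained.
Conclusion: sup(S) = 4, not attained in S.

4


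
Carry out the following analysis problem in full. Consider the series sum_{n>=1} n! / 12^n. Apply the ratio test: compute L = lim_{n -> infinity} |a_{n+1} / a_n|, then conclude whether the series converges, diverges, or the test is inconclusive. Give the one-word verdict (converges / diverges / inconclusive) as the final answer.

Let a_n denote the general term. Form the ratio a_{n+1}/a_n and simplify:
a_{n+1}/a_n = n/12 + 1/12
Take the limit as n -> infinity: L = infinity.
Since L = infinity > 1 (or L = infinity), the ratio test implies the series diverges.

diverges


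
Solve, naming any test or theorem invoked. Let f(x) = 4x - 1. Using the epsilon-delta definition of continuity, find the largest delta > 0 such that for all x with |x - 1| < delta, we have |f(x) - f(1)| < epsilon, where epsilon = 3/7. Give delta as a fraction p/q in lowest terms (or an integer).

We compute f(1) = 4*(1) - 1 = 3.
|f(x) - f(1)| = |4x - 1 - (3)| = |4(x - 1)| = 4|x - 1|.
We need 4|x - 1| < 3/7, i.e. |x - 1| < 3/7 / 4 = 3/28.
So any delta <= 3/28 works. Conversely, if delta > 3/28, then x = 1 + 3/28 satisfies |x - 1| = 3/28 < delta but |f(x) - f(1)| = 4 * 3/28 = 3/7, which is not < 3/7; so no larger delta works.
Hence the largest such delta is 3/28.

3/28


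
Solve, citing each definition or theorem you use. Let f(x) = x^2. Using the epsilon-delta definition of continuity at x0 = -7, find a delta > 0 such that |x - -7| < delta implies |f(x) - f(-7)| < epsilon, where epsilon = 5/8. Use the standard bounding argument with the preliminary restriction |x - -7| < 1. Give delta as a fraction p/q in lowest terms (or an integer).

Factor: |x^2 - (-7)^2| = |x - -7| * |x + -7|.
Impose |x - -7| < 1 first. Then |x + -7| = |(x - -7) + 2*(-7)| <= |x - -7| + 2*|-7| < 1 + 14 = 15.
So |x^2 - (-7)^2| < delta * 15.
We need delta * 15 <= 5/8, i.e. delta <= 5/8/15 = 1/24.
Since 1/24 < 1, this is tighter than 1; take delta = 1/24.
So delta = 1/24 works.

1/24


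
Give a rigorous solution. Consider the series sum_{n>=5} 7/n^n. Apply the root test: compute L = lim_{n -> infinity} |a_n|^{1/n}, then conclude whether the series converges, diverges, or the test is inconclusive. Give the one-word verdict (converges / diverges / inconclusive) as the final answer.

Let a_n denote the general term. Form |a_n|^(1/n) and simplify:
|a_n|^(1/n) = 7^(1/n)/n
Take the limit as n -> infinity: L = 0.
Since L = 0 < 1, the root test implies convergence.

converges


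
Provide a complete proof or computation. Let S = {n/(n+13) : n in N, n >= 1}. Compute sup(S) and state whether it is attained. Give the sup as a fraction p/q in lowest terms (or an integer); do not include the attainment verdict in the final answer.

Analysis:
- Values: 1/14, 2/15, 3/16, 4/17, ... strictly increasing.
- Minimum is 1/14 (n=1); inf = 1/14 (attained).
- n/(n+13) = 1 - 13/(n+13) -> 1 from below as n -> infinity, and never equals 1.
- So sup = 1 (not attained).
Conclusion: sup(S) = 1, not attained in S.

1


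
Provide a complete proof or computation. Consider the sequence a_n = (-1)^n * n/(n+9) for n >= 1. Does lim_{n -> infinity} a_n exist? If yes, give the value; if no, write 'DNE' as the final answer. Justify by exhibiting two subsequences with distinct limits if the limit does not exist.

Examine the behaviour of a_n along subsequences.
a_{2k} = 2k/(2k+9) -> 1. a_{2k+1} = -(2k+1)/(2k+10) -> -1.
Since these two subsequential limits are 1 and -1, distinct, the full sequence cannot converge (a convergent sequence has all subsequences tending to the same limit). So lim a_n does not exist.

DNE


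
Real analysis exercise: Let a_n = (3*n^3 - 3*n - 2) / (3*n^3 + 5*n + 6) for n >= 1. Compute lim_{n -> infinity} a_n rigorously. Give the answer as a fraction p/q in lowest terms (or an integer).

Divide numerator and denominator by n^3, the highest power:
numerator / n^3 = 3 - 3/n^2 - 2/n^3
denominator / n^3 = 3 + 5/n^2 + 6/n^3
As n -> infinity, all terms of the form c/n^k (k >= 1) tend to 0.
So numerator / n^3 -> 3 and denominator / n^3 -> 3.
Therefore lim a_n = 1.

1


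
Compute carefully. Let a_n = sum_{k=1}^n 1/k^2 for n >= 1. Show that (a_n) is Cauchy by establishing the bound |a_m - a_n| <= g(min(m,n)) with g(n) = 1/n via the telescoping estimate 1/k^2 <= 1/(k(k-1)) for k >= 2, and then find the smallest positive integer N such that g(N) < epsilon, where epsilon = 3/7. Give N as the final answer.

For m > n >= 1: |a_m - a_n| = sum_{k=n+1}^m 1/k^2.
Use 1/k^2 <= 1/(k(k-1)) = 1/(k-1) - 1/k for k >= 2:
sum_{k=n+1}^m 1/k^2 <= sum_{k=n+1}^m (1/(k-1) - 1/k) = 1/n - 1/m <= 1/n.
By symmetry the same bound holds with n,m swapped, so |a_m - a_n| <= 1/min(m,n) = g(min(m,n)). Since g(n) -> 0, (a_n) is Cauchy.
Now solve g(N) < 3/7: 1/N < 3/7 <=> N > 1/(3/7) = 7/3.
The smallest integer strictly greater than 7/3 is N = 3.
Check: g(3) = 1/3 < 3/7; g(2) = 1/2 >= 3/7. So N = 3.

3


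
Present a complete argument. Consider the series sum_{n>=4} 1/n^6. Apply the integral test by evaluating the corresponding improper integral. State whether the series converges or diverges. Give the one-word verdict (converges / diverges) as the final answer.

Let f(x) = x^(-6). Then f is positive, continuous, and decreasing on [4, infinity), so the integral test applies.
Compute the improper integral int_{4}^infinity f(x) dx:
  antiderivative F(x) = -1/(5*x^5).
  As x -> infinity, F(x) -> 0 (since p = 6 > 1).
  So int = F(infinity) - F(4) = 0 - (-1/5120) = 1/5120.
  Finite, so by the integral test, the series converges.

converges


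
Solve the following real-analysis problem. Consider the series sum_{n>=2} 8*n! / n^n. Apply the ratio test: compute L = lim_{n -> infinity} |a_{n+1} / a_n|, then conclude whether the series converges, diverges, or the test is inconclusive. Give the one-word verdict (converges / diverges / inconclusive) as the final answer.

Let a_n denote the general term. Form the ratio a_{n+1}/a_n and simplify:
a_{n+1}/a_n = (n/(n + 1))^n
Take the limit as n -> infinity: L = exp(-1).
Since L = exp(-1) < 1, the ratio test implies the series converges.

converges


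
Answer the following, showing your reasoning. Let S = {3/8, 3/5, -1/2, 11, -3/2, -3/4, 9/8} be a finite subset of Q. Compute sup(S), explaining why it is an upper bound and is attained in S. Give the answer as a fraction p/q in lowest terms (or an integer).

S is finite, so sup(S) = max(S).
Sorted decreasing:
11, 9/8, 3/5, 3/8, -1/2, -3/4, -3/2
The extremum is 11.
For every x in S, x <= 11. And 11 is in S, so it is attained.
Therefore sup(S) = 11.

11


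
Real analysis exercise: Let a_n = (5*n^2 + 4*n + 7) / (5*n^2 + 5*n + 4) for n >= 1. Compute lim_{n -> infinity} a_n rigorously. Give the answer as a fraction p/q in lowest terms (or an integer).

Divide numerator and denominator by n^2, the highest power:
numerator / n^2 = 5 + 4/n + 7/n^2
denominator / n^2 = 5 + 5/n + 4/n^2
As n -> infinity, all terms of the form c/n^k (k >= 1) tend to 0.
So numerator / n^2 -> 5 and denominator / n^2 -> 5.
Therefore lim a_n = 1.

1


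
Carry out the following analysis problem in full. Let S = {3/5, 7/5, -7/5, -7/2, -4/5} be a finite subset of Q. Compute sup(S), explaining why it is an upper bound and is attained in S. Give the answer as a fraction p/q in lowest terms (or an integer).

S is finite, so sup(S) = max(S).
Sorted decreasing:
7/5, 3/5, -4/5, -7/5, -7/2
The extremum is 7/5.
For every x in S, x <= 7/5. And 7/5 is in S, so it is attained.
Therefore sup(S) = 7/5.

7/5


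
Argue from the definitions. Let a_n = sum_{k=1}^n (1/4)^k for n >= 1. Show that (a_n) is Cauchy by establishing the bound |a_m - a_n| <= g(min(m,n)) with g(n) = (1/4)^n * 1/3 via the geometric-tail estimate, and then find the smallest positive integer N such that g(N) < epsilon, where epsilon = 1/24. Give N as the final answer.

For m > n >= 1: |a_m - a_n| = sum_{k=n+1}^m (1/4)^k < sum_{k=n+1}^infinity (1/4)^k = (1/4)^(n+1) / (1 - 1/4) = (1/4)^n * (1/4) * (4/3) = (1/4)^n * 1/3.
So g(n) = (1/4)^n / 3. Since g(n) -> 0, (a_n) is Cauchy.
Now solve g(N) < 1/24: (1/4)^N / 3 < 1/24 <=> 4^N > 1 / (3 * 1/24) = 8.
Check powers of 4: 4^1 = 4 <= 8, 4^2 = 16 > 8.
So the smallest such N is 2. Check: g(2) = 1/(3 * 16) = 1/48 < 1/24.

2


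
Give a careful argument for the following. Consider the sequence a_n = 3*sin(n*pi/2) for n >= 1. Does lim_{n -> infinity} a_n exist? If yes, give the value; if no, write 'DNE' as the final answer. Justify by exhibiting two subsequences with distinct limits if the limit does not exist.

Examine the behaviour of a_n along subsequences.
a_{4k+1} = 3*sin(pi/2 + 2k*pi) = 3 -> 3. a_{4k+3} = 3*sin(3pi/2 + 2k*pi) = -3 -> -3.
Since these two subsequential limits are 3 and -3, distinct, the full sequence cannot converge (a convergent sequence has all subsequences tending to the same limit). So lim a_n does not exist.

DNE


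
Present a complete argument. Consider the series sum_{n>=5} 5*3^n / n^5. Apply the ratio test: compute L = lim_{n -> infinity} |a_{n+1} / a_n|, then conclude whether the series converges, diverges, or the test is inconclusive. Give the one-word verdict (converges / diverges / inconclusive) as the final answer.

Let a_n denote the general term. Form the ratio a_{n+1}/a_n and simplify:
a_{n+1}/a_n = 3*n^5/(n + 1)^5
Take the limit as n -> infinity: L = 3.
Since L = 3 > 1 (or L = infinity), the ratio test implies the series diverges.

diverges


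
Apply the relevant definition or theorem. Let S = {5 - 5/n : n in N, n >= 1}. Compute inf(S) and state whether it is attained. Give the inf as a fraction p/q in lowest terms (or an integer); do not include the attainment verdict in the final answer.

Analysis:
- Values: 0, 5/2, 10/3, 15/4, ... strictly increasing.
- Minimum is 0 (n=1); inf = 0 (attained).
- 5 - 5/n -> 5 from below; sup = 5, not attained.
Conclusion: inf(S) = 0, attained in S.

0


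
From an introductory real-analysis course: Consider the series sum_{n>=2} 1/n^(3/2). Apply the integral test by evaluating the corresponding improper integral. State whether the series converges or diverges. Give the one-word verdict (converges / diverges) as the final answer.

Let f(x) = x^(-3/2). Then f is positive, continuous, and decreasing on [2, infinity), so the integral test applies.
Compute the improper integral int_{2}^infinity f(x) dx:
  antiderivative F(x) = -2/sqrt(x).
  As x -> infinity, F(x) -> 0 (since p = 3/2 > 1).
  So int = F(infinity) - F(2) = 0 - (-sqrt(2)) = sqrt(2).
  Finite, so by the integral test, the series converges.

converges
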